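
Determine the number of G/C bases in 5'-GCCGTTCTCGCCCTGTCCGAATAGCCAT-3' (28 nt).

Base counts: T=7, A=4, G=6, C=11
G+C = 6 + 11 = 17

17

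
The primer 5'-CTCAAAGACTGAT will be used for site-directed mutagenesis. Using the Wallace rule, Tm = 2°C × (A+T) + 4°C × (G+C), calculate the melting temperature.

36°C

Base counts: A=5, G=2, C=3, T=3
A+T = 8, G+C = 5
Tm = 2(8) + 4(5) = 16 + 20 = 36°C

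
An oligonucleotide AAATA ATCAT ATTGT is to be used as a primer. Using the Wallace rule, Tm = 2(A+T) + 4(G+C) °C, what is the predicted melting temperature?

34°C

Counting bases: T=6, G=1, C=1, A=7
A+T = 13, G+C = 2
Tm = 4·2 + 2·13 = 8 + 26 = 34°C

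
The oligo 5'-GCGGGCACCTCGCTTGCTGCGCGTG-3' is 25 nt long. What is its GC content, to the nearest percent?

Counting bases: T=5, G=10, C=9, A=1
G+C = 10 + 9 = 19 out of 25 bases
%GC = 19/25 × 100 = 76% ≈ 76%

76%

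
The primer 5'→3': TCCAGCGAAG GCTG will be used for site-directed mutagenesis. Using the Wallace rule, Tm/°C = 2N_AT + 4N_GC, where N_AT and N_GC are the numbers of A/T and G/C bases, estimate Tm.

46°C

Scanning the sequence gives C=4, A=3, T=2, G=5.
So N_AT = 5 and N_GC = 9.
Tm = 2×5 + 4×9 = 46°C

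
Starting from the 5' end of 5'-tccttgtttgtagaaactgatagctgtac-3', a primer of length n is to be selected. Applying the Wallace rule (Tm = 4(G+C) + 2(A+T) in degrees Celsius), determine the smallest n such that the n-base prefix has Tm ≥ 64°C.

First 23 bases: TCCTTGTTTGTAGAAACTGATAG → Tm = 62°C (< 64°C)
First 24 bases: TCCTTGTTTGTAGAAACTGATAGC → Tm = 66°C (≥ 64°C)
Since every base adds ≥2°C, Tm only increases with n, so the threshold is first crossed at n = 24.

n = 24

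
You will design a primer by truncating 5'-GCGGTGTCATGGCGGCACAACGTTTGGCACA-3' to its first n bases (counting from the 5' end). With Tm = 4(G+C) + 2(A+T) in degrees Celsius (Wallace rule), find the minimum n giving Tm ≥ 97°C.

n = 30

First 29 bases: GCGGTGTCATGGCGGCACAACGTTTGGCA → Tm = 94°C (< 97°C)
First 30 bases: GCGGTGTCATGGCGGCACAACGTTTGGCAC → Tm = 98°C (≥ 97°C)
Each additional base adds 2°C (A/T) or 4°C (G/C), so Tm is non-decreasing in n; n = 30 is the first length to reach 97°C.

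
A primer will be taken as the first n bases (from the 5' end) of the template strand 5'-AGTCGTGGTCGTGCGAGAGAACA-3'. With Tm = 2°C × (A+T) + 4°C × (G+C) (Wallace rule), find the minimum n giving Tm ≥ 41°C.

First 12 bases: AGTCGTGGTCGT → Tm = 38°C (< 41°C)
First 13 bases: AGTCGTGGTCGTG → Tm = 42°C (≥ 41°C)
Each additional base adds 2°C (A/T) or 4°C (G/C), so Tm is non-decreasing in n; n = 13 is the first length to reach 41°C.

n = 13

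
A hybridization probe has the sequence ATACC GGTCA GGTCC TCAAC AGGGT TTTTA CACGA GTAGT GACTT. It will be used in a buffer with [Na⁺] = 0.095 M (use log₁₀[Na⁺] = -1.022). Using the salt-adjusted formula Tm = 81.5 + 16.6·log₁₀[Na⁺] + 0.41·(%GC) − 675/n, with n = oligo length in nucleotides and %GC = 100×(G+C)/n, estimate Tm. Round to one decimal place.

Length n = 45. T=13, C=10, G=11, A=11
G+C = 21, so %GC = 21/45 × 100 = 46.667%
Salt term: 16.6 × (-1.022) = -16.965
GC term: 0.41 × 46.667 = 19.133; length term: −675/45 = −15
Tm = 81.5 + (-16.965) + 19.133 − 15 = 68.668 → 68.7°C

68.7°C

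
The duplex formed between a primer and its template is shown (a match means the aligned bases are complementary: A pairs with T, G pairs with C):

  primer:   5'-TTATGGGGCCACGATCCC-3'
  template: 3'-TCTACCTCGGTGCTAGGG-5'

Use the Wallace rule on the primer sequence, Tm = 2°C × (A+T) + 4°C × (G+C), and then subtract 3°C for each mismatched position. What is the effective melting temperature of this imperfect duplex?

Primer base counts: A=3, T=4, G=5, C=6 → A+T=7, G+C=11
Perfect-match Tm = 2(7) + 4(11) = 14 + 44 = 58°C
Mismatches (positions where the bases are not complementary): 3 (at positions 1, 2, 7)
Effective Tm = 58 − 3×3 = 58 − 9 = 49°C

49°C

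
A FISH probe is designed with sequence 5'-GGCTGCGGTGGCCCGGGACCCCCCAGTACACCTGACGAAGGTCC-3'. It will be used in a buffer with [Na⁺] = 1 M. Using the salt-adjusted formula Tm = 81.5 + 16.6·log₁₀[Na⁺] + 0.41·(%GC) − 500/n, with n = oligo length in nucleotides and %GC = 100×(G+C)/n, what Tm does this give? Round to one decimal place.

100.0°C

Length n = 44. Base counts: T=5, C=17, G=15, A=7
G+C = 32, so %GC = 32/44 × 100 = 72.727%
Salt term: 16.6 × (0) = 0
GC term: 0.41 × 72.727 = 29.818; length term: −500/44 = −11.364
Tm = 81.5 + (0) + 29.818 − 11.364 = 99.954 → 100.0°C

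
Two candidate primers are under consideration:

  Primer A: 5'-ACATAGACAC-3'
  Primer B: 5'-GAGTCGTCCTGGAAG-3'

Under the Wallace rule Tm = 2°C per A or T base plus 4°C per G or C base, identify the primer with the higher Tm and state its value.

Primer A: A+T=6, G+C=4 → Tm = 2(6)+4(4) = 28°C
Primer B: A+T=6, G+C=9 → Tm = 2(6)+4(9) = 48°C
28°C vs 48°C → primer B is higher.

Primer B, 48°C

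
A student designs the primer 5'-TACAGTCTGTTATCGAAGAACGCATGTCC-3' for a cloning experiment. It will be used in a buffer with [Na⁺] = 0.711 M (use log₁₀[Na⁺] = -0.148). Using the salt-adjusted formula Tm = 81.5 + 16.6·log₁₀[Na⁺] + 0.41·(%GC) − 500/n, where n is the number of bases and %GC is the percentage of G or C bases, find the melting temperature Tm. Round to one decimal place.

Length n = 29. Scanning the sequence gives G=6, T=8, C=7, A=8.
G+C = 13, so %GC = 13/29 × 100 = 44.828%
Salt term: 16.6 × (-0.148) = -2.457
GC term: 0.41 × 44.828 = 18.379; length term: −500/29 = −17.241
Tm = 81.5 + (-2.457) + 18.379 − 17.241 = 80.181 → 80.2°C

80.2°C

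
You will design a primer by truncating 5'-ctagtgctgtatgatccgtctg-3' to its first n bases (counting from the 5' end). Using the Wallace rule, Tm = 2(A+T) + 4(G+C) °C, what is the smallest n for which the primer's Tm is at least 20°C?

First 6 bases: CTAGTG → Tm = 18°C (< 20°C)
First 7 bases: CTAGTGC → Tm = 22°C (≥ 20°C)
Since every base adds ≥2°C, Tm only increases with n, so the threshold is first crossed at n = 7.

n = 7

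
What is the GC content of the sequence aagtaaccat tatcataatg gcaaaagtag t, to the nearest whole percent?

C=4, G=5, T=8, A=14
G+C = 5 + 4 = 9 out of 31 bases
%GC = 9/31 × 100 = 29.03% ≈ 29%

29%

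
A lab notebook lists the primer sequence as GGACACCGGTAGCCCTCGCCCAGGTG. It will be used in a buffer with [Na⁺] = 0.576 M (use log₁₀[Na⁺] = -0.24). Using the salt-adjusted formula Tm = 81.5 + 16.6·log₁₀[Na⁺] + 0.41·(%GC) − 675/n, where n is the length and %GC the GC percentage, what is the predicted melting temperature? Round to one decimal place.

Length n = 26. G=9, A=4, T=3, C=10
G+C = 19, so %GC = 19/26 × 100 = 73.077%
Salt term: 16.6 × (-0.24) = -3.984
GC term: 0.41 × 73.077 = 29.962; length term: −675/26 = −25.962
Tm = 81.5 + (-3.984) + 29.962 − 25.962 = 81.516 → 81.5°C

81.5°C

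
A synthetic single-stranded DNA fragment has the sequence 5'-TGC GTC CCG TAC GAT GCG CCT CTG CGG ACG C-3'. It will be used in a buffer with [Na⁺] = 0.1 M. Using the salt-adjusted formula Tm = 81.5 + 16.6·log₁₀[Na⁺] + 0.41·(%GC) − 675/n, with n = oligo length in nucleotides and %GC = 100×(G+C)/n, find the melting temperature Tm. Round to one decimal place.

Length n = 31. Counting bases: G=10, C=12, A=3, T=6
G+C = 22, so %GC = 22/31 × 100 = 70.968%
Salt term: 16.6 × (-1) = -16.6
GC term: 0.41 × 70.968 = 29.097; length term: −675/31 = −21.774
Tm = 81.5 + (-16.6) + 29.097 − 21.774 = 72.223 → 72.2°C

72.2°C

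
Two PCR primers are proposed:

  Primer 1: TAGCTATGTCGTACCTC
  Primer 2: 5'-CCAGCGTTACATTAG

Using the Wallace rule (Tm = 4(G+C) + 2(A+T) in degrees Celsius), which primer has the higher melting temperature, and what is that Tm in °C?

Primer 1: A+T=9, G+C=8 → Tm = 2(9)+4(8) = 50°C
Primer 2: A+T=8, G+C=7 → Tm = 2(8)+4(7) = 44°C
50°C vs 44°C → primer 1 is higher.

Primer 1, 50°C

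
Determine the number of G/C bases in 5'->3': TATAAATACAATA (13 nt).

1

Counting bases: T=4, A=8, C=1, G=0
Total G or C: 0 + 1 = 1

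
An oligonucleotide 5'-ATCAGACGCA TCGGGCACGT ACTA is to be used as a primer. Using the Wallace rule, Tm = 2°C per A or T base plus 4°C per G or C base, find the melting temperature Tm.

74°C

Base counts: C=7, T=4, A=7, G=6
AT pairs contribute 11, GC pairs contribute 13.
Tm = 2×11 + 4×13 = 74°C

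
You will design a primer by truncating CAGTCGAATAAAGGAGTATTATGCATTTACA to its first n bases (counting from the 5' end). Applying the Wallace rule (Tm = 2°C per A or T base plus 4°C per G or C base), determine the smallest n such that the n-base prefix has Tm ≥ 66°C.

First 23 bases: CAGTCGAATAAAGGAGTATTATG → Tm = 62°C (< 66°C)
First 24 bases: CAGTCGAATAAAGGAGTATTATGC → Tm = 66°C (≥ 66°C)
Each additional base adds 2°C (A/T) or 4°C (G/C), so Tm is non-decreasing in n; n = 24 is the first length to reach 66°C.

n = 24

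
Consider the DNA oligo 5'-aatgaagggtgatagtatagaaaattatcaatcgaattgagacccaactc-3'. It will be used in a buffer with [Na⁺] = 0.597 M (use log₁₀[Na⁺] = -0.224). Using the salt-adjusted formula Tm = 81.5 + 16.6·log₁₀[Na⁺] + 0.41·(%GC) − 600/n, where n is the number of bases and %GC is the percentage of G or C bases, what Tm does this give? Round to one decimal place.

79.7°C

Length n = 50. G=10, T=12, A=21, C=7
G+C = 17, so %GC = 17/50 × 100 = 34%
Salt term: 16.6 × (-0.224) = -3.718
GC term: 0.41 × 34 = 13.94; length term: −600/50 = −12
Tm = 81.5 + (-3.718) + 13.94 − 12 = 79.722 → 79.7°C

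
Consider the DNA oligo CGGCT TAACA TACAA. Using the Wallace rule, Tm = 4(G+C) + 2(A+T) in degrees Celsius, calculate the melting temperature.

42°C

T=3, G=2, C=4, A=6
AT pairs contribute 9, GC pairs contribute 6.
Tm = 2(9) + 4(6) = 18 + 24 = 42°C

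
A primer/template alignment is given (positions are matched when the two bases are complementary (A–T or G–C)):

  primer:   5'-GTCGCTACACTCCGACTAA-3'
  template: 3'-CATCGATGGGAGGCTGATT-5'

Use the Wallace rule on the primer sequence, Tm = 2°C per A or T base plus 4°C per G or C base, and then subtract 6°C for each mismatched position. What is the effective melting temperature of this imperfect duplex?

Primer base counts: A=5, T=4, G=3, C=7 → A+T=9, G+C=10
Perfect-match Tm = 2(9) + 4(10) = 18 + 40 = 58°C
Mismatches (positions where the bases are not complementary): 2 (at positions 3, 9)
Effective Tm = 58 − 2×6 = 58 − 12 = 46°C

46°C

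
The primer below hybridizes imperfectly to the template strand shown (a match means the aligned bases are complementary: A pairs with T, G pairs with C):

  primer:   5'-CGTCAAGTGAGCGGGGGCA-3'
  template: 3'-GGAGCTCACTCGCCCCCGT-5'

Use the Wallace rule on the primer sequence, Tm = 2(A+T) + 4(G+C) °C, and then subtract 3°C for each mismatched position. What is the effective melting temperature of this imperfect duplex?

58°C

Primer base counts: A=4, T=2, G=9, C=4 → A+T=6, G+C=13
Perfect-match Tm = 2(6) + 4(13) = 12 + 52 = 64°C
Mismatches (positions where the bases are not complementary): 2 (at positions 2, 5)
Effective Tm = 64 − 2×3 = 64 − 6 = 58°C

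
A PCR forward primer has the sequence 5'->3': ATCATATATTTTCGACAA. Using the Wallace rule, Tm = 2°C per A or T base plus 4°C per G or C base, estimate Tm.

G=1, A=7, C=3, T=7
A+T = 14, G+C = 4
Tm = 2(14) + 4(4) = 28 + 16 = 44°C

44°C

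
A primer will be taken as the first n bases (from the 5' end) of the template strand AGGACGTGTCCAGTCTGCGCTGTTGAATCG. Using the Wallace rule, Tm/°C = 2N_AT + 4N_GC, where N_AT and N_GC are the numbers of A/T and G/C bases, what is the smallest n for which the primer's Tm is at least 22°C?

First 6 bases: AGGACG → Tm = 20°C (< 22°C)
First 7 bases: AGGACGT → Tm = 22°C (≥ 22°C)
Since every base adds ≥2°C, Tm only increases with n, so the threshold is first crossed at n = 7.

n = 7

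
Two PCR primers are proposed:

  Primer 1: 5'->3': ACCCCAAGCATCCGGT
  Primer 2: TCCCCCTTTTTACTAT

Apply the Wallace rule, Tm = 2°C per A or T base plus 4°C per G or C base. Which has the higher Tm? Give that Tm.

Primer 1, 52°C

Primer 1: A+T=6, G+C=10 → Tm = 2(6)+4(10) = 52°C
Primer 2: A+T=10, G+C=6 → Tm = 2(10)+4(6) = 44°C
52°C vs 44°C → primer 1 is higher.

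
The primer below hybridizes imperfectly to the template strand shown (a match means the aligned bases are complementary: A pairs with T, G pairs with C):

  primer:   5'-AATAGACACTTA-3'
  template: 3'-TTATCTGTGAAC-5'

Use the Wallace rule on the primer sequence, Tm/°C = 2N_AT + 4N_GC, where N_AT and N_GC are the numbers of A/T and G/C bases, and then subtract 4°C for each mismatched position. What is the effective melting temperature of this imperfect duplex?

26°C

Primer base counts: A=6, T=3, G=1, C=2 → A+T=9, G+C=3
Perfect-match Tm = 2(9) + 4(3) = 18 + 12 = 30°C
Mismatches (positions where the bases are not complementary): 1 (at position 12)
Effective Tm = 30 − 1×4 = 30 − 4 = 26°C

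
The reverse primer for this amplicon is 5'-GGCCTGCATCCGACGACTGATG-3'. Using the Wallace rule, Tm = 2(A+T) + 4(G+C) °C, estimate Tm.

G=7, A=4, T=4, C=7
AT pairs contribute 8, GC pairs contribute 14.
Tm = 4·14 + 2·8 = 56 + 16 = 72°C

72°C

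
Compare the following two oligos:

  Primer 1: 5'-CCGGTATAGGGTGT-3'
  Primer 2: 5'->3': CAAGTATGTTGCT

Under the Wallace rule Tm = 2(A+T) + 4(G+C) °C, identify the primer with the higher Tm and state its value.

Primer 1, 44°C

Primer 1: A+T=6, G+C=8 → Tm = 2(6)+4(8) = 44°C
Primer 2: A+T=8, G+C=5 → Tm = 2(8)+4(5) = 36°C
44°C vs 36°C → primer 1 is higher.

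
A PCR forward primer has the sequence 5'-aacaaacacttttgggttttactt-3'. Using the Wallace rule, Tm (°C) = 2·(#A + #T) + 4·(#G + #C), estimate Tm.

62°C

Scanning the sequence gives G=3, A=7, T=10, C=4.
So N_AT = 17 and N_GC = 7.
Tm = 4·7 + 2·17 = 28 + 34 = 62°C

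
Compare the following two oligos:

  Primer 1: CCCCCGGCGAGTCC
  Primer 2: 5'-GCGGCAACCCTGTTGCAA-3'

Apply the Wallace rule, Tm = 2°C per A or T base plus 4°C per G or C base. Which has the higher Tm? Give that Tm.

Primer 2, 58°C

Primer 1: A+T=2, G+C=12 → Tm = 2(2)+4(12) = 52°C
Primer 2: A+T=7, G+C=11 → Tm = 2(7)+4(11) = 58°C
52°C vs 58°C → primer 2 is higher.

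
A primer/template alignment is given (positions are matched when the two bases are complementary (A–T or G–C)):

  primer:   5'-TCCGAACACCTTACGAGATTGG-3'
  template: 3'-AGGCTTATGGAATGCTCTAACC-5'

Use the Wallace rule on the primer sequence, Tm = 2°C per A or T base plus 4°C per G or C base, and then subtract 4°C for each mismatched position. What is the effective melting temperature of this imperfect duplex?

Primer base counts: A=6, T=5, G=5, C=6 → A+T=11, G+C=11
Perfect-match Tm = 2(11) + 4(11) = 22 + 44 = 66°C
Mismatches (positions where the bases are not complementary): 1 (at position 7)
Effective Tm = 66 − 1×4 = 66 − 4 = 62°C

62°C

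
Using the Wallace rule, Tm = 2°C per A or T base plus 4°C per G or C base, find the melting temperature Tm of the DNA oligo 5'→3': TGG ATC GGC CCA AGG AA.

54°C

Counting bases: G=6, T=2, C=4, A=5
AT pairs contribute 7, GC pairs contribute 10.
Tm = 4·10 + 2·7 = 40 + 14 = 54°C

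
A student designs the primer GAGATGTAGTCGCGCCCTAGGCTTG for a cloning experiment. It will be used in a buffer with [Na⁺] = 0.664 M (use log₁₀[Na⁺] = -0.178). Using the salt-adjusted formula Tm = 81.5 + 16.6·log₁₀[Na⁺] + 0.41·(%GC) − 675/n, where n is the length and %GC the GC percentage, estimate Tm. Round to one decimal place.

Length n = 25. Counting bases: G=9, T=6, C=6, A=4
G+C = 15, so %GC = 15/25 × 100 = 60%
Salt term: 16.6 × (-0.178) = -2.955
GC term: 0.41 × 60 = 24.6; length term: −675/25 = −27
Tm = 81.5 + (-2.955) + 24.6 − 27 = 76.145 → 76.1°C

76.1°C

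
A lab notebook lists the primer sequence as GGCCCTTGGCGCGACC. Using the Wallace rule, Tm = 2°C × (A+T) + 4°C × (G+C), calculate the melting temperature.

A=1, G=6, C=7, T=2
AT pairs contribute 3, GC pairs contribute 13.
Tm = 2(3) + 4(13) = 6 + 52 = 58°C

58°C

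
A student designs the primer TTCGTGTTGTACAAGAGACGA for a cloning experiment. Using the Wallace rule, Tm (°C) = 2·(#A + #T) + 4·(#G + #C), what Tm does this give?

Counting bases: C=3, G=6, A=6, T=6
A+T = 12, G+C = 9
Tm = 2(12) + 4(9) = 24 + 36 = 60°C

60°C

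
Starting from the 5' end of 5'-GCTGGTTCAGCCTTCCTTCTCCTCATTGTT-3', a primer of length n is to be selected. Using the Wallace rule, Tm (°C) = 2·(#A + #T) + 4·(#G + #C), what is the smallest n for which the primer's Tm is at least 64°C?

n = 21

First 20 bases: GCTGGTTCAGCCTTCCTTCT → Tm = 62°C (< 64°C)
First 21 bases: GCTGGTTCAGCCTTCCTTCTC → Tm = 66°C (≥ 64°C)
Each additional base adds 2°C (A/T) or 4°C (G/C), so Tm is non-decreasing in n; n = 21 is the first length to reach 64°C.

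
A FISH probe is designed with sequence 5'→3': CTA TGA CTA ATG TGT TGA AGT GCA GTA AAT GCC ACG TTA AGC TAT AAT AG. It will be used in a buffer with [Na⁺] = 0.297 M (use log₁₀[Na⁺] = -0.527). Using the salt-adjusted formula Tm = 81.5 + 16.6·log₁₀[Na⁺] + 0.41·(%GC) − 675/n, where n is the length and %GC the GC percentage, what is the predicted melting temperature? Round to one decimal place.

74.0°C

Length n = 50. Base counts: T=15, G=11, A=17, C=7
G+C = 18, so %GC = 18/50 × 100 = 36%
Salt term: 16.6 × (-0.527) = -8.748
GC term: 0.41 × 36 = 14.76; length term: −675/50 = −13.5
Tm = 81.5 + (-8.748) + 14.76 − 13.5 = 74.012 → 74.0°C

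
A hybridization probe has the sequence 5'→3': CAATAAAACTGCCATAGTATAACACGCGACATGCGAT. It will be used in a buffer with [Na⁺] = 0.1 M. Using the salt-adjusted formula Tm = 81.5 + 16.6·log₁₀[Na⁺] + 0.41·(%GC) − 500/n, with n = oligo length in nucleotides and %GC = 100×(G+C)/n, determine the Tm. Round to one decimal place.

68.0°C

Length n = 37. A=15, T=7, G=6, C=9
G+C = 15, so %GC = 15/37 × 100 = 40.541%
Salt term: 16.6 × (-1) = -16.6
GC term: 0.41 × 40.541 = 16.622; length term: −500/37 = −13.514
Tm = 81.5 + (-16.6) + 16.622 − 13.514 = 68.008 → 68.0°C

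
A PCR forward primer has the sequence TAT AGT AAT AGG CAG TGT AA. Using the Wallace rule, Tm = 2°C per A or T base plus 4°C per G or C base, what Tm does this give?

Base counts: G=5, C=1, T=6, A=8
So N_AT = 14 and N_GC = 6.
Tm = 2×14 + 4×6 = 52°C

52°C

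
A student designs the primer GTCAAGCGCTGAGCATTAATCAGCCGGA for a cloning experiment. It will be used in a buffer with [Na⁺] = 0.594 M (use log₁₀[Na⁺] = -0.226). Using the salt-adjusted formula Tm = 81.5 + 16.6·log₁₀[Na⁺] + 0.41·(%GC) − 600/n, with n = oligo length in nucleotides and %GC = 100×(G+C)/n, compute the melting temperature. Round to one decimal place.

Length n = 28. C=7, T=5, A=8, G=8
G+C = 15, so %GC = 15/28 × 100 = 53.571%
Salt term: 16.6 × (-0.226) = -3.752
GC term: 0.41 × 53.571 = 21.964; length term: −600/28 = −21.429
Tm = 81.5 + (-3.752) + 21.964 − 21.429 = 78.283 → 78.3°C

78.3°C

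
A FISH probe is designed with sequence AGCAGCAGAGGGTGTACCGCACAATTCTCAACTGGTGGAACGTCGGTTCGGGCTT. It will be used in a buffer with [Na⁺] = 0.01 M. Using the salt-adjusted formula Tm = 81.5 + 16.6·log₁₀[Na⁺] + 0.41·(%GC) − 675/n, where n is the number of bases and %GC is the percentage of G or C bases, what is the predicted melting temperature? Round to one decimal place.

Length n = 55. Scanning the sequence gives C=13, T=12, A=12, G=18.
G+C = 31, so %GC = 31/55 × 100 = 56.364%
Salt term: 16.6 × (-2) = -33.2
GC term: 0.41 × 56.364 = 23.109; length term: −675/55 = −12.273
Tm = 81.5 + (-33.2) + 23.109 − 12.273 = 59.136 → 59.1°C

59.1°C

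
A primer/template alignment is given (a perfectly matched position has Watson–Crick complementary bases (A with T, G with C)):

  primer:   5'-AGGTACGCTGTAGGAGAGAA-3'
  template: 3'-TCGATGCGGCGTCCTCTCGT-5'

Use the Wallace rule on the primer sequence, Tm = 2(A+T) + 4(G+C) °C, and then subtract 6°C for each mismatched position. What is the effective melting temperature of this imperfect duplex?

Primer base counts: A=7, T=3, G=8, C=2 → A+T=10, G+C=10
Perfect-match Tm = 2(10) + 4(10) = 20 + 40 = 60°C
Mismatches (positions where the bases are not complementary): 4 (at positions 3, 9, 11, 19)
Effective Tm = 60 − 4×6 = 60 − 24 = 36°C

36°C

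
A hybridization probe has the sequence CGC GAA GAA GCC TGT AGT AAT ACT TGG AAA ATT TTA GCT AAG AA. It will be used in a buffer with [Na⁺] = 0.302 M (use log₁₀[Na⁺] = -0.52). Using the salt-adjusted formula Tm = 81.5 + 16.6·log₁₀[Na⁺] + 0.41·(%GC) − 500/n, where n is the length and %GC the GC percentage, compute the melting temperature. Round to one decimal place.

Length n = 44. Scanning the sequence gives A=17, T=11, C=6, G=10.
G+C = 16, so %GC = 16/44 × 100 = 36.364%
Salt term: 16.6 × (-0.52) = -8.632
GC term: 0.41 × 36.364 = 14.909; length term: −500/44 = −11.364
Tm = 81.5 + (-8.632) + 14.909 − 11.364 = 76.413 → 76.4°C

76.4°C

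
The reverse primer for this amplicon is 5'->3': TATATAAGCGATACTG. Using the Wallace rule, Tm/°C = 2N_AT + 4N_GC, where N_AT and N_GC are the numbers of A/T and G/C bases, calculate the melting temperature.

42°C

Counting bases: C=2, A=6, T=5, G=3
So N_AT = 11 and N_GC = 5.
Tm = 2(11) + 4(5) = 22 + 20 = 42°C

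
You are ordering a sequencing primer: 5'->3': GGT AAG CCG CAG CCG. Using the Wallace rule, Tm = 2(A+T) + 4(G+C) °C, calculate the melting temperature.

Scanning the sequence gives A=3, T=1, G=6, C=5.
AT pairs contribute 4, GC pairs contribute 11.
Tm = 2×4 + 4×11 = 52°C

52°C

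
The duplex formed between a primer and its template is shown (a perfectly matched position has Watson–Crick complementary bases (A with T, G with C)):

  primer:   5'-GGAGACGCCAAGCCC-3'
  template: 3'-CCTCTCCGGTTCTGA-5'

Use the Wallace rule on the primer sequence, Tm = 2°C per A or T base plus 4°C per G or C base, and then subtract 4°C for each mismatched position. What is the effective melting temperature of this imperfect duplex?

40°C

Primer base counts: A=4, T=0, G=5, C=6 → A+T=4, G+C=11
Perfect-match Tm = 2(4) + 4(11) = 8 + 44 = 52°C
Mismatches (positions where the bases are not complementary): 3 (at positions 6, 13, 15)
Effective Tm = 52 − 3×4 = 52 − 12 = 40°C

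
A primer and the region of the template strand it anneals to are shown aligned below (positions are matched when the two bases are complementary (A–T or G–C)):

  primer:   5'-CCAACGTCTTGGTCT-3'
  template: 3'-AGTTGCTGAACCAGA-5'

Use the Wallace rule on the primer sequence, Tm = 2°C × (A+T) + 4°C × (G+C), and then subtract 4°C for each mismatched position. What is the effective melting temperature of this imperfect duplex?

Primer base counts: A=2, T=5, G=3, C=5 → A+T=7, G+C=8
Perfect-match Tm = 2(7) + 4(8) = 14 + 32 = 46°C
Mismatches (positions where the bases are not complementary): 2 (at positions 1, 7)
Effective Tm = 46 − 2×4 = 46 − 8 = 38°C

38°C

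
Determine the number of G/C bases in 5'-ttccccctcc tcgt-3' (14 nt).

G=1, T=5, A=0, C=8
Total G or C: 1 + 8 = 9

9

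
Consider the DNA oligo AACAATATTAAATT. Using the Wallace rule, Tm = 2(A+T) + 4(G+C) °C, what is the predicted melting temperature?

30°C

Scanning the sequence gives T=5, A=8, C=1, G=0.
So N_AT = 13 and N_GC = 1.
Tm = 2×13 + 4×1 = 30°C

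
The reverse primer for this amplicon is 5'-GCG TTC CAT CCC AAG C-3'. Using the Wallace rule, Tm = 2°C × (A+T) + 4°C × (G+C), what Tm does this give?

T=3, A=3, C=7, G=3
A+T = 6, G+C = 10
Tm = 2×6 + 4×10 = 52°C

52°C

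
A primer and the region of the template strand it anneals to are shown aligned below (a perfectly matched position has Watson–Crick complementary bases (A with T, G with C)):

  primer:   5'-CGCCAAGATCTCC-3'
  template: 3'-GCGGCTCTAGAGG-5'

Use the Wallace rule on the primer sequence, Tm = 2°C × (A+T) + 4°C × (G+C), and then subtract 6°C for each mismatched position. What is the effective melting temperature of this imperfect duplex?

36°C

Primer base counts: A=3, T=2, G=2, C=6 → A+T=5, G+C=8
Perfect-match Tm = 2(5) + 4(8) = 10 + 32 = 42°C
Mismatches (positions where the bases are not complementary): 1 (at position 5)
Effective Tm = 42 − 1×6 = 42 − 6 = 36°C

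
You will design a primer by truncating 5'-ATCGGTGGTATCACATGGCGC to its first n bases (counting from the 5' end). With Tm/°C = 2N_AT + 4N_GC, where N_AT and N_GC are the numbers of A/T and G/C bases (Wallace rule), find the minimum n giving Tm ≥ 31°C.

n = 11

First 10 bases: ATCGGTGGTA → Tm = 30°C (< 31°C)
First 11 bases: ATCGGTGGTAT → Tm = 32°C (≥ 31°C)
Since every base adds ≥2°C, Tm only increases with n, so the threshold is first crossed at n = 11.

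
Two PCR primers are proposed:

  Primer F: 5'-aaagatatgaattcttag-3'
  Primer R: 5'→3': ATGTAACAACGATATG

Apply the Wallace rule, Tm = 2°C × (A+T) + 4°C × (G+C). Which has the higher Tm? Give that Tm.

Primer F: A+T=14, G+C=4 → Tm = 2(14)+4(4) = 44°C
Primer R: A+T=11, G+C=5 → Tm = 2(11)+4(5) = 42°C
44°C vs 42°C → primer F is higher.

Primer F, 44°C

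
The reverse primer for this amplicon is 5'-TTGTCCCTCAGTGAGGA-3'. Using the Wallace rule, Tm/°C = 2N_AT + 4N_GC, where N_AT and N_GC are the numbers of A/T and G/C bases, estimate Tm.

52°C

Counting bases: T=5, G=5, C=4, A=3
A+T = 8, G+C = 9
Tm = 2×8 + 4×9 = 52°C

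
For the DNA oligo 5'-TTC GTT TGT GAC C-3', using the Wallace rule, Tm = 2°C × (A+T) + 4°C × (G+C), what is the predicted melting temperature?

Scanning the sequence gives T=6, A=1, C=3, G=3.
AT pairs contribute 7, GC pairs contribute 6.
Tm = 4·6 + 2·7 = 24 + 14 = 38°C

38°C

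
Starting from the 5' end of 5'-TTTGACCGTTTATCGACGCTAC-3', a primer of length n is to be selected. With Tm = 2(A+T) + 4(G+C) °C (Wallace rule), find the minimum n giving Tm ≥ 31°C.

First 11 bases: TTTGACCGTTT → Tm = 30°C (< 31°C)
First 12 bases: TTTGACCGTTTA → Tm = 32°C (≥ 31°C)
Each additional base adds 2°C (A/T) or 4°C (G/C), so Tm is non-decreasing in n; n = 12 is the first length to reach 31°C.

n = 12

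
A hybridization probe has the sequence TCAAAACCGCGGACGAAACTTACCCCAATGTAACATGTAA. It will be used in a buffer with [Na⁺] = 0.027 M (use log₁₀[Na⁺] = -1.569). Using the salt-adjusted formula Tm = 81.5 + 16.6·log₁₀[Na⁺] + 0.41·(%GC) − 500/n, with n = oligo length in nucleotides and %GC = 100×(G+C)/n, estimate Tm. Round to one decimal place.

Length n = 40. Base counts: T=7, G=6, A=16, C=11
G+C = 17, so %GC = 17/40 × 100 = 42.5%
Salt term: 16.6 × (-1.569) = -26.045
GC term: 0.41 × 42.5 = 17.425; length term: −500/40 = −12.5
Tm = 81.5 + (-26.045) + 17.425 − 12.5 = 60.38 → 60.4°C

60.4°C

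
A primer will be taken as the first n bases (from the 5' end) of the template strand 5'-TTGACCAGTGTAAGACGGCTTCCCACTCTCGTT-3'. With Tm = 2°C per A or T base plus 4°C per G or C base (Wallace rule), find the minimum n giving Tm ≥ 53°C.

n = 18

First 17 bases: TTGACCAGTGTAAGACG → Tm = 50°C (< 53°C)
First 18 bases: TTGACCAGTGTAAGACGG → Tm = 54°C (≥ 53°C)
Each additional base adds 2°C (A/T) or 4°C (G/C), so Tm is non-decreasing in n; n = 18 is the first length to reach 53°C.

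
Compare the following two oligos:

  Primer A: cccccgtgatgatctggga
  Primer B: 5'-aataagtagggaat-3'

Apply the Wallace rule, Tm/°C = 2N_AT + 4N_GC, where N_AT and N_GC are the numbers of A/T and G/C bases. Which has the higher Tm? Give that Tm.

Primer A, 62°C

Primer A: A+T=7, G+C=12 → Tm = 2(7)+4(12) = 62°C
Primer B: A+T=10, G+C=4 → Tm = 2(10)+4(4) = 36°C
62°C vs 36°C → primer A is higher.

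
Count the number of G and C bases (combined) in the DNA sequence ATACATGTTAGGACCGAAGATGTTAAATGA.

10

Counting bases: T=8, A=12, G=7, C=3
Total G or C: 7 + 3 = 10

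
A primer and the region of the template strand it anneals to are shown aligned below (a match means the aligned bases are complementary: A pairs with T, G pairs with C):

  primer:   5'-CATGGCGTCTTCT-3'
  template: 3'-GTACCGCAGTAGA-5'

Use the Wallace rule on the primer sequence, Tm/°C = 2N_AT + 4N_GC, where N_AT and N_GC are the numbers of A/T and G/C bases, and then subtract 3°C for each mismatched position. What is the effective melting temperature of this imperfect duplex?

Primer base counts: A=1, T=5, G=3, C=4 → A+T=6, G+C=7
Perfect-match Tm = 2(6) + 4(7) = 12 + 28 = 40°C
Mismatches (positions where the bases are not complementary): 1 (at position 10)
Effective Tm = 40 − 1×3 = 40 − 3 = 37°C

37°C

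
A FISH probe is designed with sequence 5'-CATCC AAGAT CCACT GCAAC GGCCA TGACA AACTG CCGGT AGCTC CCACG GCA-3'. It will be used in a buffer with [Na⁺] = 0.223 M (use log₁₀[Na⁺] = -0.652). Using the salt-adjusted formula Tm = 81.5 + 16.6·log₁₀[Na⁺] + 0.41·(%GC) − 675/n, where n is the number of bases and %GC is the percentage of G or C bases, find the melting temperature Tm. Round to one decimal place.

81.9°C

Length n = 53. G=11, C=20, T=7, A=15
G+C = 31, so %GC = 31/53 × 100 = 58.491%
Salt term: 16.6 × (-0.652) = -10.823
GC term: 0.41 × 58.491 = 23.981; length term: −675/53 = −12.736
Tm = 81.5 + (-10.823) + 23.981 − 12.736 = 81.922 → 81.9°C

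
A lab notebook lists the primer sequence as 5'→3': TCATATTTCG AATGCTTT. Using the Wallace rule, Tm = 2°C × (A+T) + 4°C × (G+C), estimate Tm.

46°C

Base counts: C=3, G=2, A=4, T=9
A+T = 13, G+C = 5
Tm = 4·5 + 2·13 = 20 + 26 = 46°C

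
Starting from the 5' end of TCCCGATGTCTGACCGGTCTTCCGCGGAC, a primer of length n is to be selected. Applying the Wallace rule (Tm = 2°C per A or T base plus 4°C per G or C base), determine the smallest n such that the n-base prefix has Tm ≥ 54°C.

First 16 bases: TCCCGATGTCTGACCG → Tm = 52°C (< 54°C)
First 17 bases: TCCCGATGTCTGACCGG → Tm = 56°C (≥ 54°C)
Each additional base adds 2°C (A/T) or 4°C (G/C), so Tm is non-decreasing in n; n = 17 is the first length to reach 54°C.

n = 17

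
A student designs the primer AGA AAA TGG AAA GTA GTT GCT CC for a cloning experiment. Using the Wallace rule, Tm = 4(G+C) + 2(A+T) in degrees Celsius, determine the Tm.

Base counts: G=6, T=5, C=3, A=9
A+T = 14, G+C = 9
Tm = 4·9 + 2·14 = 36 + 28 = 64°C

64°C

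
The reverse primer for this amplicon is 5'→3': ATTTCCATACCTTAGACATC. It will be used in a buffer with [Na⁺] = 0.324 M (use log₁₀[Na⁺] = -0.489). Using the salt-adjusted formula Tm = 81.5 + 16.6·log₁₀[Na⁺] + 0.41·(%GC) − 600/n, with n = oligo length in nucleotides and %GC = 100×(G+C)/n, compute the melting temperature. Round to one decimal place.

57.7°C

Length n = 20. Base counts: A=6, C=6, T=7, G=1
G+C = 7, so %GC = 7/20 × 100 = 35%
Salt term: 16.6 × (-0.489) = -8.117
GC term: 0.41 × 35 = 14.35; length term: −600/20 = −30
Tm = 81.5 + (-8.117) + 14.35 − 30 = 57.733 → 57.7°C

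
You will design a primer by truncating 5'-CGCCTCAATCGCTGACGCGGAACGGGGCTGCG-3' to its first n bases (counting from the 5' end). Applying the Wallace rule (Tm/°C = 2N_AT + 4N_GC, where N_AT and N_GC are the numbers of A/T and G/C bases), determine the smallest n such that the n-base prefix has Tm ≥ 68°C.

First 19 bases: CGCCTCAATCGCTGACGCG → Tm = 64°C (< 68°C)
First 20 bases: CGCCTCAATCGCTGACGCGG → Tm = 68°C (≥ 68°C)
Each additional base adds 2°C (A/T) or 4°C (G/C), so Tm is non-decreasing in n; n = 20 is the first length to reach 68°C.

n = 20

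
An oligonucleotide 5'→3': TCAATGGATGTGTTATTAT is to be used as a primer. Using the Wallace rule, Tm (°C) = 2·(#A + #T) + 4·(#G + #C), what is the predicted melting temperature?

Counting bases: C=1, T=9, A=5, G=4
So N_AT = 14 and N_GC = 5.
Tm = 4·5 + 2·14 = 20 + 28 = 48°C

48°C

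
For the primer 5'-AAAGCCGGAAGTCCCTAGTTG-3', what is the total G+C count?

11

Counting bases: A=6, G=6, T=4, C=5
Total G or C: 6 + 5 = 11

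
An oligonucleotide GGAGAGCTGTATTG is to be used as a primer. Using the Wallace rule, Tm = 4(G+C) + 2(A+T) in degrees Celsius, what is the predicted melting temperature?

Scanning the sequence gives C=1, A=3, G=6, T=4.
A+T = 7, G+C = 7
Tm = 4·7 + 2·7 = 28 + 14 = 42°C

42°C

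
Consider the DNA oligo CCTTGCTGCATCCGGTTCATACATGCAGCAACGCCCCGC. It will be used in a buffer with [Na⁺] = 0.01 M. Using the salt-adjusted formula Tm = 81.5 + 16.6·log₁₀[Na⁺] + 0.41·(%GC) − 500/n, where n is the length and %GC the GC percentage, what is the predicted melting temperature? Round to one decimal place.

60.7°C

Length n = 39. Base counts: C=16, A=7, T=8, G=8
G+C = 24, so %GC = 24/39 × 100 = 61.538%
Salt term: 16.6 × (-2) = -33.2
GC term: 0.41 × 61.538 = 25.231; length term: −500/39 = −12.821
Tm = 81.5 + (-33.2) + 25.231 − 12.821 = 60.71 → 60.7°C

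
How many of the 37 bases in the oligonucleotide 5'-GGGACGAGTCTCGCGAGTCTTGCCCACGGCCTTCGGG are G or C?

26

Scanning the sequence gives A=4, T=7, C=12, G=14.
G+C = 14 + 12 = 26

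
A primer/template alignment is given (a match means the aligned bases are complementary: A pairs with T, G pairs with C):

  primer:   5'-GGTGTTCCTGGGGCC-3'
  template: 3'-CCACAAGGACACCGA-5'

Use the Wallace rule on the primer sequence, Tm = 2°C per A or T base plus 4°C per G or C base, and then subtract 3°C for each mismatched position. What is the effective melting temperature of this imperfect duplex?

46°C

Primer base counts: A=0, T=4, G=7, C=4 → A+T=4, G+C=11
Perfect-match Tm = 2(4) + 4(11) = 8 + 44 = 52°C
Mismatches (positions where the bases are not complementary): 2 (at positions 11, 15)
Effective Tm = 52 − 2×3 = 52 − 6 = 46°C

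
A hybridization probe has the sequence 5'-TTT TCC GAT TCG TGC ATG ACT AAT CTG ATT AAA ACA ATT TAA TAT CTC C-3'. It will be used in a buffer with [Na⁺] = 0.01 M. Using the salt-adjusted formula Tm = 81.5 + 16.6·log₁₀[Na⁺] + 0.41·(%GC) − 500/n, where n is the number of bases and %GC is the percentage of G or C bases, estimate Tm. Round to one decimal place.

50.6°C

Length n = 49. Base counts: A=15, T=19, C=10, G=5
G+C = 15, so %GC = 15/49 × 100 = 30.612%
Salt term: 16.6 × (-2) = -33.2
GC term: 0.41 × 30.612 = 12.551; length term: −500/49 = −10.204
Tm = 81.5 + (-33.2) + 12.551 − 10.204 = 50.647 → 50.6°C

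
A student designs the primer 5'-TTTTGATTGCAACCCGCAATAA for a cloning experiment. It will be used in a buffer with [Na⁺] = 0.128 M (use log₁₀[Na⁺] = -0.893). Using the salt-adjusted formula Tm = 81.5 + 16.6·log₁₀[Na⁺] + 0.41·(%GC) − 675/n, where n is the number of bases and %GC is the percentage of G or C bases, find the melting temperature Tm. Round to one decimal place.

Length n = 22. A=7, C=5, T=7, G=3
G+C = 8, so %GC = 8/22 × 100 = 36.364%
Salt term: 16.6 × (-0.893) = -14.824
GC term: 0.41 × 36.364 = 14.909; length term: −675/22 = −30.682
Tm = 81.5 + (-14.824) + 14.909 − 30.682 = 50.903 → 50.9°C

50.9°C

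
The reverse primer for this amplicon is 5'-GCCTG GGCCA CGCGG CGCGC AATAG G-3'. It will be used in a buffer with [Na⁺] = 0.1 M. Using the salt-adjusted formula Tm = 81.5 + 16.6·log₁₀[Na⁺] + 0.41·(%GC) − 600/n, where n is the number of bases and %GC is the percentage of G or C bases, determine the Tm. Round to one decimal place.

Length n = 26. Base counts: A=4, G=11, T=2, C=9
G+C = 20, so %GC = 20/26 × 100 = 76.923%
Salt term: 16.6 × (-1) = -16.6
GC term: 0.41 × 76.923 = 31.538; length term: −600/26 = −23.077
Tm = 81.5 + (-16.6) + 31.538 − 23.077 = 73.361 → 73.4°C

73.4°C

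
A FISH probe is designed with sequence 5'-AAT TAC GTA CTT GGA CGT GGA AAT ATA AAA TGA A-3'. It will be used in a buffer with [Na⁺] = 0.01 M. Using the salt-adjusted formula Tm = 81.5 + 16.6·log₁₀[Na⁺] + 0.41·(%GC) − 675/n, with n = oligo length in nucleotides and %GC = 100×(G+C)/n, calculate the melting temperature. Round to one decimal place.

40.5°C

Length n = 34. Counting bases: T=9, G=7, A=15, C=3
G+C = 10, so %GC = 10/34 × 100 = 29.412%
Salt term: 16.6 × (-2) = -33.2
GC term: 0.41 × 29.412 = 12.059; length term: −675/34 = −19.853
Tm = 81.5 + (-33.2) + 12.059 − 19.853 = 40.506 → 40.5°C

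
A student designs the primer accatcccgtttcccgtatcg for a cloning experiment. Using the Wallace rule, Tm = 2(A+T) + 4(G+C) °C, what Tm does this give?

66°C

Scanning the sequence gives T=6, G=3, A=3, C=9.
AT pairs contribute 9, GC pairs contribute 12.
Tm = 2(9) + 4(12) = 18 + 48 = 66°C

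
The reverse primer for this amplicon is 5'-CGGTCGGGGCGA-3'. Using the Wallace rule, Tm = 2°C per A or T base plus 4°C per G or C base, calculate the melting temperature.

44°C

Counting bases: T=1, A=1, C=3, G=7
So N_AT = 2 and N_GC = 10.
Tm = 2×2 + 4×10 = 44°C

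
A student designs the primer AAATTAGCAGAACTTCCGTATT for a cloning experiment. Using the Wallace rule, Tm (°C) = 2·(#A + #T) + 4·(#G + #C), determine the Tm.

58°C

A=8, C=4, T=7, G=3
So N_AT = 15 and N_GC = 7.
Tm = 2×15 + 4×7 = 58°C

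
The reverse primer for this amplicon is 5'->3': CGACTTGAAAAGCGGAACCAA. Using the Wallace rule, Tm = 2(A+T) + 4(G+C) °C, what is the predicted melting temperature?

62°C

Counting bases: A=9, T=2, G=5, C=5
So N_AT = 11 and N_GC = 10.
Tm = 4·10 + 2·11 = 40 + 22 = 62°C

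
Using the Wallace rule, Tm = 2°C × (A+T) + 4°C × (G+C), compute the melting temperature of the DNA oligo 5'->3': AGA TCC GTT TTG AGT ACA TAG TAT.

Scanning the sequence gives T=9, C=3, A=7, G=5.
So N_AT = 16 and N_GC = 8.
Tm = 4·8 + 2·16 = 32 + 32 = 64°C

64°C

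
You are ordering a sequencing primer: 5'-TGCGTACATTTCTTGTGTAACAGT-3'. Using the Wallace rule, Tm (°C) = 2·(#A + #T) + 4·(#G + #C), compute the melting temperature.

Base counts: T=10, G=5, C=4, A=5
So N_AT = 15 and N_GC = 9.
Tm = 2×15 + 4×9 = 66°C

66°C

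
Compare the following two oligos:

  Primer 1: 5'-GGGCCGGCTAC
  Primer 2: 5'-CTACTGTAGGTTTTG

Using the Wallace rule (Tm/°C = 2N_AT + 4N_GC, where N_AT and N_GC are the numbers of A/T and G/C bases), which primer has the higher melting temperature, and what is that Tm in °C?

Primer 1: A+T=2, G+C=9 → Tm = 2(2)+4(9) = 40°C
Primer 2: A+T=9, G+C=6 → Tm = 2(9)+4(6) = 42°C
40°C vs 42°C → primer 2 is higher.

Primer 2, 42°C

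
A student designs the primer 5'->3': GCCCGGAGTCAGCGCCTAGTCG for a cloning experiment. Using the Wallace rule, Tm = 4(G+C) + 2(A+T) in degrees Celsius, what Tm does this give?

Counting bases: C=8, G=8, A=3, T=3
A+T = 6, G+C = 16
Tm = 2(6) + 4(16) = 12 + 64 = 76°C

76°C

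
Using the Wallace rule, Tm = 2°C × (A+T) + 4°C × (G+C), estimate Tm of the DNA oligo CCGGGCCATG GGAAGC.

56°C

Scanning the sequence gives G=7, C=5, T=1, A=3.
So N_AT = 4 and N_GC = 12.
Tm = 2×4 + 4×12 = 56°C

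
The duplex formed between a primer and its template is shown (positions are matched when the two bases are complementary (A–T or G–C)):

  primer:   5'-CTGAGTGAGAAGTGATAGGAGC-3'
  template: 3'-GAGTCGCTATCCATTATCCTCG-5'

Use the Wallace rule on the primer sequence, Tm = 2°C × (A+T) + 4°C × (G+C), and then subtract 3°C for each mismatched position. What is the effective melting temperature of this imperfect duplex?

51°C

Primer base counts: A=7, T=4, G=9, C=2 → A+T=11, G+C=11
Perfect-match Tm = 2(11) + 4(11) = 22 + 44 = 66°C
Mismatches (positions where the bases are not complementary): 5 (at positions 3, 6, 9, 11, 14)
Effective Tm = 66 − 5×3 = 66 − 15 = 51°C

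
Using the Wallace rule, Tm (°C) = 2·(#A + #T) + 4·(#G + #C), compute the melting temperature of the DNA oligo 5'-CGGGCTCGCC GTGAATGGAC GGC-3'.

A=3, G=10, T=3, C=7
A+T = 6, G+C = 17
Tm = 4·17 + 2·6 = 68 + 12 = 80°C

80°C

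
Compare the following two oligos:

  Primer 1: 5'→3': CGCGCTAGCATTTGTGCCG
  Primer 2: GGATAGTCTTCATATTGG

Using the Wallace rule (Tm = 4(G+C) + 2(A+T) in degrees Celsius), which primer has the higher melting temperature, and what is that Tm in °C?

Primer 1, 62°C

Primer 1: A+T=7, G+C=12 → Tm = 2(7)+4(12) = 62°C
Primer 2: A+T=11, G+C=7 → Tm = 2(11)+4(7) = 50°C
62°C vs 50°C → primer 1 is higher.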